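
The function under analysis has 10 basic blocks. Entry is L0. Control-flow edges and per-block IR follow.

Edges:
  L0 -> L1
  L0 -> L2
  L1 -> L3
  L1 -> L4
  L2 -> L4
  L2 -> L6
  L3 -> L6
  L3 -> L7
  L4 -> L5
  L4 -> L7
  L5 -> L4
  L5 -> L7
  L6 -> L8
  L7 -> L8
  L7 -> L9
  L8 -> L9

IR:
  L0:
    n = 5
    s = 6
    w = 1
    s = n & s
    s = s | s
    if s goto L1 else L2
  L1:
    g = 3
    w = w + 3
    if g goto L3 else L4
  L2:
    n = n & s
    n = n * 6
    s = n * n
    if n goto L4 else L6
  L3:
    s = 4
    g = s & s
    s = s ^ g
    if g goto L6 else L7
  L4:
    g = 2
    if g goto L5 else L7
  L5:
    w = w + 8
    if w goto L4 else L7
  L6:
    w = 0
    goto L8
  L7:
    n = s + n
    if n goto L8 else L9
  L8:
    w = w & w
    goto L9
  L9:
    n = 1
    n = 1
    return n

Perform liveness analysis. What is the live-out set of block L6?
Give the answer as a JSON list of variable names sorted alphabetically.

Per-block:
  L0 def {n,s,w} use ∅
  L1 def {g,w} use {w}
  L2 def {n,s} use {n,s}
  L3 def {g,s} use ∅
  L4 def {g} use ∅
  L5 def {w} use {w}
  L6 def {w} use ∅
  L7 def {n} use {n,s}
  L8 def {w} use {w}
  L9 def {n} use ∅

Live sets:
  L0: in=∅ out={n,s,w}
  L1: in={n,s,w} out={n,s,w}
  L2: in={n,s,w} out={n,s,w}
  L3: in={n,w} out={n,s,w}
  L4: in={n,s,w} out={n,s,w}
  L5: in={n,s,w} out={n,s,w}
  L6: in=∅ out={w}
  L7: in={n,s,w} out={w}
  L8: in={w} out=∅
  L9: in=∅ out=∅

live-out(L6) = ["w"]

Answer: ["w"]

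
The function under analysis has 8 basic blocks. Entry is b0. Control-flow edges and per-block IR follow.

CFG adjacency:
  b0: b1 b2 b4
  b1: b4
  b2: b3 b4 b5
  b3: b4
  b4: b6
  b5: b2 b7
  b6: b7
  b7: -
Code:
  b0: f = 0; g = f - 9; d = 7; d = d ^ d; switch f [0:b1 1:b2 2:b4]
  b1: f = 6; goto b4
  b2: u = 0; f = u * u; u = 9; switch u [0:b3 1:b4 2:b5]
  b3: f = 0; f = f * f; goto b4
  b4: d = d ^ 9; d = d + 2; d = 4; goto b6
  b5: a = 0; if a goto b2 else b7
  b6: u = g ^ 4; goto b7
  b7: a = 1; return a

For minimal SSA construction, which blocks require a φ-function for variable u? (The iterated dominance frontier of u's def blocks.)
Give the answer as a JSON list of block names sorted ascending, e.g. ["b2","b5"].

Answer: ["b2", "b4", "b7"]

Analysis:
idom tree: b1←b0 b2←b0 b3←b2 b4←b0 b5←b2 b6←b4 b7←b0
Dom at joins:
  b2: preds {b0,b5}: {b0} ∩ {b0,b2,b5} = {b0}; idom=b0
  b4: preds {b0,b1,b2,b3}: {b0} ∩ {b0,b1} ∩ {b0,b2} ∩ {b0,b2,b3} = {b0}; idom=b0
  b7: preds {b5,b6}: {b0,b2,b5} ∩ {b0,b4,b6} = {b0}; idom=b0

DF derivation:
  join b2 pred b0: · stop@b0
  join b2 pred b5: b5→b2 stop@b0
  join b4 pred b0: · stop@b0
  join b4 pred b1: b1 stop@b0
  join b4 pred b2: b2 stop@b0
  join b4 pred b3: b3→b2 stop@b0
  join b7 pred b5: b5→b2 stop@b0
  join b7 pred b6: b6→b4 stop@b0
  b0 → ∅
  b1 → {b4}
  b2 → {b2,b4,b7}
  b3 → {b4}
  b4 → {b7}
  b5 → {b2,b7}
  b6 → {b7}
  b7 → ∅

φ for u: defs {b2,b6}
  DF⁺ = {b2,b4,b7}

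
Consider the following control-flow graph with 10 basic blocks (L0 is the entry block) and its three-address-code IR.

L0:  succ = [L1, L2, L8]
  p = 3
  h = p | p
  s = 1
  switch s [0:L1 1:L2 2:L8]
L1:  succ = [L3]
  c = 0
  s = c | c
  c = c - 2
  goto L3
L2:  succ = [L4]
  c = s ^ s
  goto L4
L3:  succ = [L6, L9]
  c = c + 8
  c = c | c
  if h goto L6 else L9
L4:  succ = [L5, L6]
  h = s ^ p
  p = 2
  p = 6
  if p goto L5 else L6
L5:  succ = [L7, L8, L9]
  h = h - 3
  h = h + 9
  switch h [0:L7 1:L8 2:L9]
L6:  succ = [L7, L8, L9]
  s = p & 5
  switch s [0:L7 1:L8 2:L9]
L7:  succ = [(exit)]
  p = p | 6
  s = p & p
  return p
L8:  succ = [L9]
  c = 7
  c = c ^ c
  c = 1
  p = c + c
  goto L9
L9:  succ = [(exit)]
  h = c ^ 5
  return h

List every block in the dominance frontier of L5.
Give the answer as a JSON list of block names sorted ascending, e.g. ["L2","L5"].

Answer: ["L7", "L8", "L9"]

Working:
idom tree: L1←L0 L2←L0 L3←L1 L4←L2 L5←L4 L6←L0 L7←L0 L8←L0 L9←L0
Dom at joins:
  L6: preds {L3,L4}: {L0,L1,L3} ∩ {L0,L2,L4} = {L0}; idom=L0
  L7: preds {L5,L6}: {L0,L2,L4,L5} ∩ {L0,L6} = {L0}; idom=L0
  L8: preds {L0,L5,L6}: {L0} ∩ {L0,L2,L4,L5} ∩ {L0,L6} = {L0}; idom=L0
  L9: preds {L3,L5,L6,L8}: {L0,L1,L3} ∩ {L0,L2,L4,L5} ∩ {L0,L6} ∩ {L0,L8} = {L0}; idom=L0

DF walk-up:
  L6←L3: walk L3→L1 to L0
  L6←L4: walk L4→L2 to L0
  L7←L5: walk L5→L4→L2 to L0
  L7←L6: walk L6 to L0
  L8←L0: walk · to L0
  L8←L5: walk L5→L4→L2 to L0
  L8←L6: walk L6 to L0
  L9←L3: walk L3→L1 to L0
  L9←L5: walk L5→L4→L2 to L0
  L9←L6: walk L6 to L0
  L9←L8: walk L8 to L0
  DF(L0)=∅
  DF(L1)={L6,L9}
  DF(L2)={L6,L7,L8,L9}
  DF(L3)={L6,L9}
  DF(L4)={L6,L7,L8,L9}
  DF(L5)={L7,L8,L9}
  DF(L6)={L7,L8,L9}
  DF(L7)=∅
  DF(L8)={L9}
  DF(L9)=∅

DF(L5) = ["L7", "L8", "L9"]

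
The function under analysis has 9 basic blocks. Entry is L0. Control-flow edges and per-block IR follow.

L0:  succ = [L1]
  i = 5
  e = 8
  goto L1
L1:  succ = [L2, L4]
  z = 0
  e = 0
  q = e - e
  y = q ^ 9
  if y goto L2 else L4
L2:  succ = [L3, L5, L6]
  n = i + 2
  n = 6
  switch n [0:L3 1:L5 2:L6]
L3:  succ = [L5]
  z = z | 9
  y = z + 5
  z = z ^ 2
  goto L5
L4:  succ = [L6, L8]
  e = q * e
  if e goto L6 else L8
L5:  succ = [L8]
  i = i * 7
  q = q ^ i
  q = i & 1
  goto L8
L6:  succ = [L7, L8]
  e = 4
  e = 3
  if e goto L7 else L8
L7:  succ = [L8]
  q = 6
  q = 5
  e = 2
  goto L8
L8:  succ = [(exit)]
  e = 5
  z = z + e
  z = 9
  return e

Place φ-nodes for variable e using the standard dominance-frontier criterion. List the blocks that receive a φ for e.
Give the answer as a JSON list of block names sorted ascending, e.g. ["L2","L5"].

Answer: ["L6", "L8"]

Analysis:
idom tree: L1←L0 L2←L1 L3←L2 L4←L1 L5←L2 L6←L1 L7←L6 L8←L1
Dom∩ at merges:
  L5: preds {L2,L3}: {L0,L1,L2} ∩ {L0,L1,L2,L3} = {L0,L1,L2}; idom=L2
  L6: preds {L2,L4}: {L0,L1,L2} ∩ {L0,L1,L4} = {L0,L1}; idom=L1
  L8: preds {L4,L5,L6,L7}: {L0,L1,L4} ∩ {L0,L1,L2,L5} ∩ {L0,L1,L6} ∩ {L0,L1,L6,L7} = {L0,L1}; idom=L1

Frontier:
  L5←L2: walk · to L2
  L5←L3: walk L3 to L2
  L6←L2: walk L2 to L1
  L6←L4: walk L4 to L1
  L8←L4: walk L4 to L1
  L8←L5: walk L5→L2 to L1
  L8←L6: walk L6 to L1
  L8←L7: walk L7→L6 to L1
  L0 → ∅
  L1 → ∅
  L2 → {L6,L8}
  L3 → {L5}
  L4 → {L6,L8}
  L5 → {L8}
  L6 → {L8}
  L7 → {L8}
  L8 → ∅

φ for e: defs {L0,L1,L4,L6,L7,L8}
  DF⁺ = {L6,L8}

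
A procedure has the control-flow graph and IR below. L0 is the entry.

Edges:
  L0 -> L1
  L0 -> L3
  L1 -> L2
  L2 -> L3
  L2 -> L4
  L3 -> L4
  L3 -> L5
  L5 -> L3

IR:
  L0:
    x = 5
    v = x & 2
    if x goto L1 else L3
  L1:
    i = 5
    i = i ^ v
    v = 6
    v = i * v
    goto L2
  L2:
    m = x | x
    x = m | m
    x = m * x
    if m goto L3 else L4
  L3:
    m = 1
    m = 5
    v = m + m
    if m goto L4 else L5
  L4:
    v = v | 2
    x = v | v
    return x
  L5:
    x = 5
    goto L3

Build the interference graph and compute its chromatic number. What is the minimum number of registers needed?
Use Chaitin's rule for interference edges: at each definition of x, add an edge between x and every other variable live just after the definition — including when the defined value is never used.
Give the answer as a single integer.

Answer: 3

Working:
Per-block:
  L0 def {v,x} use ∅
  L1 def {i,v} use {v}
  L2 def {m,x} use {x}
  L3 def {m,v} use ∅
  L4 def {v,x} use {v}
  L5 def {x} use ∅

Backward fixpoint:
  live L0: ∅→{v,x}
  live L1: {v,x}→{v,x}
  live L2: {v,x}→{v}
  live L3: ∅→{v}
  live L4: {v}→∅
  live L5: ∅→∅

Interfere edges:
  i↔{v,x}
  m↔{v,x}
  v↔{i,m,x}
  x↔{i,m,v}

Chromatic number:
  clique {i,v,x} ⇒ need ≥ 3
  assign i→c2 m→c2 v→c0 x→c1 — no edge inside a register ⇒ χ ≤ 3
  χ = 3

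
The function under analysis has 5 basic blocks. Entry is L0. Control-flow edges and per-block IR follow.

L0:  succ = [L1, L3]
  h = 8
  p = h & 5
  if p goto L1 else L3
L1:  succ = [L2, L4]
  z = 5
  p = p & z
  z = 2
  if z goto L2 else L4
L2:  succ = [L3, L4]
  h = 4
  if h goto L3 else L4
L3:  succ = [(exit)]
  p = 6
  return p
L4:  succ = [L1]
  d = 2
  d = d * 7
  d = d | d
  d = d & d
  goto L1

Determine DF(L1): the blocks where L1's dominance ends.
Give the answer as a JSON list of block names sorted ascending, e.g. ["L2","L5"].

Answer: ["L1", "L3"]

Working:
idom tree: L1←L0 L2←L1 L3←L0 L4←L1
Dom at joins:
  L1: preds {L0,L4}: {L0} ∩ {L0,L1,L4} = {L0}; idom=L0
  L3: preds {L0,L2}: {L0} ∩ {L0,L1,L2} = {L0}; idom=L0
  L4: preds {L1,L2}: {L0,L1} ∩ {L0,L1,L2} = {L0,L1}; idom=L1

DF walk-up:
  L1←L0: walk · to L0
  L1←L4: walk L4→L1 to L0
  L3←L0: walk · to L0
  L3←L2: walk L2→L1 to L0
  L4←L1: walk · to L1
  L4←L2: walk L2 to L1
  L0 → ∅
  L1 → {L1,L3}
  L2 → {L3,L4}
  L3 → ∅
  L4 → {L1}

DF(L1) = ["L1", "L3"]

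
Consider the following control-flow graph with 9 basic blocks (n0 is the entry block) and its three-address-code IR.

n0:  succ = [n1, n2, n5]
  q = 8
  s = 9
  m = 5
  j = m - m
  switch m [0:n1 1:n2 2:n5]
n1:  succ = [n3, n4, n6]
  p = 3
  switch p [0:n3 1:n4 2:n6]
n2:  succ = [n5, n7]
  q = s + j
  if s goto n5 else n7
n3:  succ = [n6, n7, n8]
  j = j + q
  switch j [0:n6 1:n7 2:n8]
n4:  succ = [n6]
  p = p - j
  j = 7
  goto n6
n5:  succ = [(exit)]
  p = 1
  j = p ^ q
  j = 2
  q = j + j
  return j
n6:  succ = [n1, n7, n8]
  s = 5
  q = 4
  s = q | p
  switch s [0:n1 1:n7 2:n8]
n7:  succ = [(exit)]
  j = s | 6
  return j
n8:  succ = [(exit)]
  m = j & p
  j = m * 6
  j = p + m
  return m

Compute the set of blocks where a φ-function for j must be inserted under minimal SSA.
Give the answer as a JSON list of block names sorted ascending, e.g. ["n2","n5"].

idom tree: n1←n0 n2←n0 n3←n1 n4←n1 n5←n0 n6←n1 n7←n0 n8←n1
Dom at joins:
  n1: preds {n0,n6}: {n0} ∩ {n0,n1,n6} = {n0}; idom=n0
  n5: preds {n0,n2}: {n0} ∩ {n0,n2} = {n0}; idom=n0
  n6: preds {n1,n3,n4}: {n0,n1} ∩ {n0,n1,n3} ∩ {n0,n1,n4} = {n0,n1}; idom=n1
  n7: preds {n2,n3,n6}: {n0,n2} ∩ {n0,n1,n3} ∩ {n0,n1,n6} = {n0}; idom=n0
  n8: preds {n3,n6}: {n0,n1,n3} ∩ {n0,n1,n6} = {n0,n1}; idom=n1

DF derivation:
  n1←n0: walk · to n0
  n1←n6: walk n6→n1 to n0
  n5←n0: walk · to n0
  n5←n2: walk n2 to n0
  n6←n1: walk · to n1
  n6←n3: walk n3 to n1
  n6←n4: walk n4 to n1
  n7←n2: walk n2 to n0
  n7←n3: walk n3→n1 to n0
  n7←n6: walk n6→n1 to n0
  n8←n3: walk n3 to n1
  n8←n6: walk n6 to n1
  n0: DF=∅
  n1: DF={n1,n7}
  n2: DF={n5,n7}
  n3: DF={n6,n7,n8}
  n4: DF={n6}
  n5: DF=∅
  n6: DF={n1,n7,n8}
  n7: DF=∅
  n8: DF=∅

φ for j: defs {n0,n3,n4,n5,n7,n8}
  DF⁺ = {n1,n6,n7,n8}

Answer: ["n1", "n6", "n7", "n8"]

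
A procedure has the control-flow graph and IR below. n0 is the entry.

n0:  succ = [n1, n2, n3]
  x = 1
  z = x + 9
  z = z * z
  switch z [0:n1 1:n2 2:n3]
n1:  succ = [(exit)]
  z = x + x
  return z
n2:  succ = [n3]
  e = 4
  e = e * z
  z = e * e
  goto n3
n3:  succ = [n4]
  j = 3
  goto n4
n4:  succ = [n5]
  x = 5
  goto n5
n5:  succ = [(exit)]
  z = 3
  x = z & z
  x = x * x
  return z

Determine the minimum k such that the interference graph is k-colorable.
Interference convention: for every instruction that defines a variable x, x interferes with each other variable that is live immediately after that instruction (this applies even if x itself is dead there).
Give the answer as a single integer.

Answer: 2

Working:
Per-block:
  n0 def {x,z} use ∅
  n1 def {z} use {x}
  n2 def {e,z} use {z}
  n3 def {j} use ∅
  n4 def {x} use ∅
  n5 def {x,z} use ∅

Liveness:
  n0 li=∅ lo={x,z}
  n1 li={x} lo=∅
  n2 li={z} lo=∅
  n3 li=∅ lo=∅
  n4 li=∅ lo=∅
  n5 li=∅ lo=∅

Conflict graph:
  e: {z}
  j: ∅
  x: {z}
  z: {e,x}

Chromatic number:
  {e,z} pairwise interfere (2-clique) ⇒ χ ≥ 2
  assign e→R1 j→R0 x→R1 z→R0 — no edge inside a register ⇒ χ ≤ 2
  χ = 2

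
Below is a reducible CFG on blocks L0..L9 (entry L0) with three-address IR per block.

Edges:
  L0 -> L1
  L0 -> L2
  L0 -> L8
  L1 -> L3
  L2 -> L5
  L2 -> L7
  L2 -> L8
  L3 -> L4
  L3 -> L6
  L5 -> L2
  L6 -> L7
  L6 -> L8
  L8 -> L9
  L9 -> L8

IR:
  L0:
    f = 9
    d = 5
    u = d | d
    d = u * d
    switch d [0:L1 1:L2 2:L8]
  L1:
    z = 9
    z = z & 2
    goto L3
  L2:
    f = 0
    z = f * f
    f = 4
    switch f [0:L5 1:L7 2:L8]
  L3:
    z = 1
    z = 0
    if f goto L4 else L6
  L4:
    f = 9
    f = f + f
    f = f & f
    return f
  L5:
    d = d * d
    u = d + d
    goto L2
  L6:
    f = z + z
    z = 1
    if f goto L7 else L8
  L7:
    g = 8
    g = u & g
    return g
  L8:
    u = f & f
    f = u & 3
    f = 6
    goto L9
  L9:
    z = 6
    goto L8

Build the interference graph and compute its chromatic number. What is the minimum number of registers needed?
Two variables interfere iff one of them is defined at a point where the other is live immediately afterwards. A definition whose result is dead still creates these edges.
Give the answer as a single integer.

Per-block:
  L0: def={d,f,u} ue=∅
  L1: def={z} ue=∅
  L2: def={f,z} ue=∅
  L3: def={z} ue={f}
  L4: def={f} ue=∅
  L5: def={d,u} ue={d}
  L6: def={f,z} ue={z}
  L7: def={g} ue={u}
  L8: def={f,u} ue={f}
  L9: def={z} ue=∅

Live sets:
  live L0: ∅→{d,f,u}
  live L1: {f,u}→{f,u}
  live L2: {d,u}→{d,f,u}
  live L3: {f,u}→{u,z}
  live L4: ∅→∅
  live L5: {d}→{d,u}
  live L6: {u,z}→{f,u}
  live L7: {u}→∅
  live L8: {f}→{f}
  live L9: {f}→{f}

Interfere edges:
  d — {f,u,z}
  f — {d,u,z}
  g — {u}
  u — {d,f,g,z}
  z — {d,f,u}

Colouring:
  lower bound: {d,f,u,z} mutually conflict ⇒ χ ≥ 4
  assign d→r1 f→r2 g→r1 u→r0 z→r3 — no edge inside a register ⇒ χ ≤ 4
  χ = 4

Answer: 4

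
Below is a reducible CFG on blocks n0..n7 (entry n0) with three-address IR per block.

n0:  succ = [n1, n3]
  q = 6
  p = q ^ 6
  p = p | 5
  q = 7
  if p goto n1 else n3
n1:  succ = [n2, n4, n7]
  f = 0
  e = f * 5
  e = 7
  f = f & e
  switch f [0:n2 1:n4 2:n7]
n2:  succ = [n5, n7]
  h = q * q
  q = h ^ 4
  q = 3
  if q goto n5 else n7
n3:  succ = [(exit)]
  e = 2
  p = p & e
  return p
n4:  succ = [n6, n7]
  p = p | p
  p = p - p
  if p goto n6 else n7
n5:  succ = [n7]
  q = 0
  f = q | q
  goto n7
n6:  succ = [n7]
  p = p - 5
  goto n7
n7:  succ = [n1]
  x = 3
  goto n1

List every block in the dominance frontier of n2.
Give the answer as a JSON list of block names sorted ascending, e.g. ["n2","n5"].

Answer: ["n7"]

Derivation:
idom tree: n1←n0 n2←n1 n3←n0 n4←n1 n5←n2 n6←n4 n7←n1
Join-block Dom:
  n1: preds {n0,n7}: {n0} ∩ {n0,n1,n7} = {n0}; idom=n0
  n7: preds {n1,n2,n4,n5,n6}: {n0,n1} ∩ {n0,n1,n2} ∩ {n0,n1,n4} ∩ {n0,n1,n2,n5} ∩ {n0,n1,n4,n6} = {n0,n1}; idom=n1

Frontier:
  join n1 pred n0: · stop@n0
  join n1 pred n7: n7→n1 stop@n0
  join n7 pred n1: · stop@n1
  join n7 pred n2: n2 stop@n1
  join n7 pred n4: n4 stop@n1
  join n7 pred n5: n5→n2 stop@n1
  join n7 pred n6: n6→n4 stop@n1
  n0: DF=∅
  n1: DF={n1}
  n2: DF={n7}
  n3: DF=∅
  n4: DF={n7}
  n5: DF={n7}
  n6: DF={n7}
  n7: DF={n1}

DF(n2) = ["n7"]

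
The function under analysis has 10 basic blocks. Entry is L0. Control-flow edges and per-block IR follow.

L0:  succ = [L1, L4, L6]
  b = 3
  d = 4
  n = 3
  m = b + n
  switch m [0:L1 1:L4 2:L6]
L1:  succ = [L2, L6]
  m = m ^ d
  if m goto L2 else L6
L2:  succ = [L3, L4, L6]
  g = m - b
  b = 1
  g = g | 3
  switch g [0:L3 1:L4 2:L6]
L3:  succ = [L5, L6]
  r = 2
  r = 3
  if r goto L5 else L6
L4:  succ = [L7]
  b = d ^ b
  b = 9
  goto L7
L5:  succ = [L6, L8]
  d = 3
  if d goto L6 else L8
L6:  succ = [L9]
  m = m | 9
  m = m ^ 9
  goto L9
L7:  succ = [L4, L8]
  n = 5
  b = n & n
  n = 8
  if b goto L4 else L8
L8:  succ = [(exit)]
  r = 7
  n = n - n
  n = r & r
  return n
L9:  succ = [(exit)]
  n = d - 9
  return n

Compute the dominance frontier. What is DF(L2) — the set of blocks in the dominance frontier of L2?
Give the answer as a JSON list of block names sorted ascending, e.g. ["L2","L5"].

idom tree: L1←L0 L2←L1 L3←L2 L4←L0 L5←L3 L6←L0 L7←L4 L8←L0 L9←L6
Dom at joins:
  L4: preds {L0,L2,L7}: {L0} ∩ {L0,L1,L2} ∩ {L0,L4,L7} = {L0}; idom=L0
  L6: preds {L0,L1,L2,L3,L5}: {L0} ∩ {L0,L1} ∩ {L0,L1,L2} ∩ {L0,L1,L2,L3} ∩ {L0,L1,L2,L3,L5} = {L0}; idom=L0
  L8: preds {L5,L7}: {L0,L1,L2,L3,L5} ∩ {L0,L4,L7} = {L0}; idom=L0

DF walk-up:
  join L4 pred L0: · stop@L0
  join L4 pred L2: L2→L1 stop@L0
  join L4 pred L7: L7→L4 stop@L0
  join L6 pred L0: · stop@L0
  join L6 pred L1: L1 stop@L0
  join L6 pred L2: L2→L1 stop@L0
  join L6 pred L3: L3→L2→L1 stop@L0
  join L6 pred L5: L5→L3→L2→L1 stop@L0
  join L8 pred L5: L5→L3→L2→L1 stop@L0
  join L8 pred L7: L7→L4 stop@L0
  DF(L0)=∅
  DF(L1)={L4,L6,L8}
  DF(L2)={L4,L6,L8}
  DF(L3)={L6,L8}
  DF(L4)={L4,L8}
  DF(L5)={L6,L8}
  DF(L6)=∅
  DF(L7)={L4,L8}
  DF(L8)=∅
  DF(L9)=∅

DF(L2) = ["L4", "L6", "L8"]

Answer: ["L4", "L6", "L8"]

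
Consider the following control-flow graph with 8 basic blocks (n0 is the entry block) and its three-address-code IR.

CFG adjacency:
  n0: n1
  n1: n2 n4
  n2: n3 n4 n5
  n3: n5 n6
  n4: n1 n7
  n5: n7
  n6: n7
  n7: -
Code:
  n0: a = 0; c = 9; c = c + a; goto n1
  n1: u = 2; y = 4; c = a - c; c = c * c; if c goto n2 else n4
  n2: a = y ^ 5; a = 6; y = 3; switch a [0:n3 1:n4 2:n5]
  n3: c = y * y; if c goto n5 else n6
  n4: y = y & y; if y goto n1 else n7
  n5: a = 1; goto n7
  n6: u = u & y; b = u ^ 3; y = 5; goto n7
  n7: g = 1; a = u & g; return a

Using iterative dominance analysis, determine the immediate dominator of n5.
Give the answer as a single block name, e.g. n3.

Answer: n2

Derivation:
idom tree: n1←n0 n2←n1 n3←n2 n4←n1 n5←n2 n6←n3 n7←n1
Dom at joins:
  n1: preds {n0,n4}: {n0} ∩ {n0,n1,n4} = {n0}; idom=n0
  n4: preds {n1,n2}: {n0,n1} ∩ {n0,n1,n2} = {n0,n1}; idom=n1
  n5: preds {n2,n3}: {n0,n1,n2} ∩ {n0,n1,n2,n3} = {n0,n1,n2}; idom=n2
  n7: preds {n4,n5,n6}: {n0,n1,n4} ∩ {n0,n1,n2,n5} ∩ {n0,n1,n2,n3,n6} = {n0,n1}; idom=n1

idom(n5) = n2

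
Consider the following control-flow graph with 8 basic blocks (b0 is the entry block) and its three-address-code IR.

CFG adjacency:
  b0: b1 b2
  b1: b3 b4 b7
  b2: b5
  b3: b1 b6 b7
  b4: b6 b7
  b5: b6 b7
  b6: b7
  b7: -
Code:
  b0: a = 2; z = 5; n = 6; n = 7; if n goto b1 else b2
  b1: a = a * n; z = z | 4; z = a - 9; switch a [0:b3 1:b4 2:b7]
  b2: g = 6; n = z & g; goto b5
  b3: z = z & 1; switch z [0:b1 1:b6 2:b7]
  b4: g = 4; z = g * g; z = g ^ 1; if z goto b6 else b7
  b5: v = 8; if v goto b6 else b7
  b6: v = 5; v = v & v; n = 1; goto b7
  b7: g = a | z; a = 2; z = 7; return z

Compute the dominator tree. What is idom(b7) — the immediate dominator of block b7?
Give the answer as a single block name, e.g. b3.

idom tree: b1←b0 b2←b0 b3←b1 b4←b1 b5←b2 b6←b0 b7←b0
Dom at joins:
  b1: preds {b0,b3}: {b0} ∩ {b0,b1,b3} = {b0}; idom=b0
  b6: preds {b3,b4,b5}: {b0,b1,b3} ∩ {b0,b1,b4} ∩ {b0,b2,b5} = {b0}; idom=b0
  b7: preds {b1,b3,b4,b5,b6}: {b0,b1} ∩ {b0,b1,b3} ∩ {b0,b1,b4} ∩ {b0,b2,b5} ∩ {b0,b6} = {b0}; idom=b0

idom(b7) = b0

Answer: b0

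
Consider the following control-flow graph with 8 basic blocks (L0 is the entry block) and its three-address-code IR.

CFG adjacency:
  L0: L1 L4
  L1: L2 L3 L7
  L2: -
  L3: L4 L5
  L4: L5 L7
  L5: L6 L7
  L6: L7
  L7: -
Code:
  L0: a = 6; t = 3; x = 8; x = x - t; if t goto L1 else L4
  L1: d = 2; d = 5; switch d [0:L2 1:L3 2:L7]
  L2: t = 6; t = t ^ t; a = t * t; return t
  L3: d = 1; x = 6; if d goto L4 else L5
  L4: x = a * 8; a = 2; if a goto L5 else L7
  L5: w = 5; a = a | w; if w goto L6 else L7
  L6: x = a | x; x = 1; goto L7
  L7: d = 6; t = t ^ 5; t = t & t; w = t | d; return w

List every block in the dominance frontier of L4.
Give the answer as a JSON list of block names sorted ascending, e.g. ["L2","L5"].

Answer: ["L5", "L7"]

Derivation:
idom tree: L1←L0 L2←L1 L3←L1 L4←L0 L5←L0 L6←L5 L7←L0
Dom∩ at merges:
  L4: preds {L0,L3}: {L0} ∩ {L0,L1,L3} = {L0}; idom=L0
  L5: preds {L3,L4}: {L0,L1,L3} ∩ {L0,L4} = {L0}; idom=L0
  L7: preds {L1,L4,L5,L6}: {L0,L1} ∩ {L0,L4} ∩ {L0,L5} ∩ {L0,L5,L6} = {L0}; idom=L0

Frontier:
  L4←L0: walk · to L0
  L4←L3: walk L3→L1 to L0
  L5←L3: walk L3→L1 to L0
  L5←L4: walk L4 to L0
  L7←L1: walk L1 to L0
  L7←L4: walk L4 to L0
  L7←L5: walk L5 to L0
  L7←L6: walk L6→L5 to L0
  L0: DF=∅
  L1: DF={L4,L5,L7}
  L2: DF=∅
  L3: DF={L4,L5}
  L4: DF={L5,L7}
  L5: DF={L7}
  L6: DF={L7}
  L7: DF=∅

DF(L4) = ["L5", "L7"]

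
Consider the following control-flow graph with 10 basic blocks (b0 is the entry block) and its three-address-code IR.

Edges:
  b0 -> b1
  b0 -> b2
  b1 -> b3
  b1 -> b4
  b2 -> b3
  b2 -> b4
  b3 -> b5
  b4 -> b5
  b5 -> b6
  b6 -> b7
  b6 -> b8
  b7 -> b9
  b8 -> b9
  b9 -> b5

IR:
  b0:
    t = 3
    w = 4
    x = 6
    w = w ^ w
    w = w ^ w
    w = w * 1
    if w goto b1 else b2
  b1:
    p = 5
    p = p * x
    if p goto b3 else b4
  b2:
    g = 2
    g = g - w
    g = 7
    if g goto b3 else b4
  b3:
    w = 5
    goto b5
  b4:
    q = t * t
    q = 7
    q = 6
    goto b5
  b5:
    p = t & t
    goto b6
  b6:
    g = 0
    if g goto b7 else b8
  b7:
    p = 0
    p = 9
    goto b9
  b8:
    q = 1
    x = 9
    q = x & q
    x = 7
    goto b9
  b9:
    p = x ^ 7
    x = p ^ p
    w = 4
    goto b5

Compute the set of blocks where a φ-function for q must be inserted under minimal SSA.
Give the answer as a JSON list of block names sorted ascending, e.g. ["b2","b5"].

idom tree: b1←b0 b2←b0 b3←b0 b4←b0 b5←b0 b6←b5 b7←b6 b8←b6 b9←b6
Join-block Dom:
  b3: preds {b1,b2}: {b0,b1} ∩ {b0,b2} = {b0}; idom=b0
  b4: preds {b1,b2}: {b0,b1} ∩ {b0,b2} = {b0}; idom=b0
  b5: preds {b3,b4,b9}: {b0,b3} ∩ {b0,b4} ∩ {b0,b5,b6,b9} = {b0}; idom=b0
  b9: preds {b7,b8}: {b0,b5,b6,b7} ∩ {b0,b5,b6,b8} = {b0,b5,b6}; idom=b6

DF walk-up:
  join b3 pred b1: b1 stop@b0
  join b3 pred b2: b2 stop@b0
  join b4 pred b1: b1 stop@b0
  join b4 pred b2: b2 stop@b0
  join b5 pred b3: b3 stop@b0
  join b5 pred b4: b4 stop@b0
  join b5 pred b9: b9→b6→b5 stop@b0
  join b9 pred b7: b7 stop@b6
  join b9 pred b8: b8 stop@b6
  DF(b0)=∅
  DF(b1)={b3,b4}
  DF(b2)={b3,b4}
  DF(b3)={b5}
  DF(b4)={b5}
  DF(b5)={b5}
  DF(b6)={b5}
  DF(b7)={b9}
  DF(b8)={b9}
  DF(b9)={b5}

φ for q: defs {b4,b8}
  DF⁺ = {b5,b9}

Answer: ["b5", "b9"]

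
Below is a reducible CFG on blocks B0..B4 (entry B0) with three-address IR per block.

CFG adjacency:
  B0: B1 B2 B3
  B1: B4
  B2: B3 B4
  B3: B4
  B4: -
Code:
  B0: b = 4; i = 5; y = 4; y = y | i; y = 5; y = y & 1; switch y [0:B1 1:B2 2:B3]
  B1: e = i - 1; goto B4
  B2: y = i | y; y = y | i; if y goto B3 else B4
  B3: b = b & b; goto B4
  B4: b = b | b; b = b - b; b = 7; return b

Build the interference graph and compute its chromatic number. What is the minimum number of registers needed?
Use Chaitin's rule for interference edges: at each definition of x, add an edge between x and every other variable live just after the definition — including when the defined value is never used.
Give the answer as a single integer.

Answer: 3

Derivation:
Block summaries:
  B0: {b,i,y} / ∅
  B1: {e} / {i}
  B2: {y} / {i,y}
  B3: {b} / {b}
  B4: {b} / {b}

Live sets:
  B0: in=∅ out={b,i,y}
  B1: in={b,i} out={b}
  B2: in={b,i,y} out={b}
  B3: in={b} out={b}
  B4: in={b} out=∅

Interference:
  b — {e,i,y}
  e — {b}
  i — {b,y}
  y — {b,i}

Colouring:
  lower bound: {b,i,y} mutually conflict ⇒ χ ≥ 3
  assign b→c0 e→c1 i→c1 y→c2 — no edge inside a register ⇒ χ ≤ 3
  χ = 3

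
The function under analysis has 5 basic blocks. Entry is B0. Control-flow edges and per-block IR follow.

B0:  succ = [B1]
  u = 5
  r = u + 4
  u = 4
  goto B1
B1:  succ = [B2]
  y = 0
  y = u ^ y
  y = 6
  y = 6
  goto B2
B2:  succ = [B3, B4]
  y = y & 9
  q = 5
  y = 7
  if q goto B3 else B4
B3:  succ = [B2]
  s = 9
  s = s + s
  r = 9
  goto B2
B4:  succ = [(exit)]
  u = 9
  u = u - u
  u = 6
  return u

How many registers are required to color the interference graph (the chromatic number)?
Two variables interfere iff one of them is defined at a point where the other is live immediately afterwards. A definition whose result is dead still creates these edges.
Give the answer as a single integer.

def/use:
  B0: def={r,u} ue=∅
  B1: def={y} ue={u}
  B2: def={q,y} ue={y}
  B3: def={r,s} ue=∅
  B4: def={u} ue=∅

Live sets:
  live B0: ∅→{u}
  live B1: {u}→{y}
  live B2: {y}→{y}
  live B3: {y}→{y}
  live B4: ∅→∅

Conflict graph:
  q — {y}
  r — {y}
  s — {y}
  u — {y}
  y — {q,r,s,u}

Colouring:
  {q,y} pairwise interfere (2-clique) ⇒ χ ≥ 2
  assign q→r1 r→r1 s→r1 u→r1 y→r0 — no edge inside a register ⇒ χ ≤ 2
  χ = 2

Answer: 2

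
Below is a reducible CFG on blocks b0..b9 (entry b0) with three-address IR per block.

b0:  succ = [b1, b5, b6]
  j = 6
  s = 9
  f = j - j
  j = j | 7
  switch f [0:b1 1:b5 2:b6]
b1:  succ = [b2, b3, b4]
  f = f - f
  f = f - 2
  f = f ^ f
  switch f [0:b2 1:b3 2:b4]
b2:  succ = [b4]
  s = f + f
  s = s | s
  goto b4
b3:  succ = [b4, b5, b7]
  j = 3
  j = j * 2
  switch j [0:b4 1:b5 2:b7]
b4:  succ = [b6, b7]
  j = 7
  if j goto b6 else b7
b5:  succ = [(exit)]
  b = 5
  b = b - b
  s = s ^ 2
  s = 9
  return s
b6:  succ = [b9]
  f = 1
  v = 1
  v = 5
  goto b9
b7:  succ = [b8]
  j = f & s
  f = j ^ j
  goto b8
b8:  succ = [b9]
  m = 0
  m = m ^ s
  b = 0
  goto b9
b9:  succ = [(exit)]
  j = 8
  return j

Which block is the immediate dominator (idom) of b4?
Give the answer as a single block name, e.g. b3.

idom tree: b1←b0 b2←b1 b3←b1 b4←b1 b5←b0 b6←b0 b7←b1 b8←b7 b9←b0
Dom∩ at merges:
  b4: preds {b1,b2,b3}: {b0,b1} ∩ {b0,b1,b2} ∩ {b0,b1,b3} = {b0,b1}; idom=b1
  b5: preds {b0,b3}: {b0} ∩ {b0,b1,b3} = {b0}; idom=b0
  b6: preds {b0,b4}: {b0} ∩ {b0,b1,b4} = {b0}; idom=b0
  b7: preds {b3,b4}: {b0,b1,b3} ∩ {b0,b1,b4} = {b0,b1}; idom=b1
  b9: preds {b6,b8}: {b0,b6} ∩ {b0,b1,b7,b8} = {b0}; idom=b0

idom(b4) = b1

Answer: b1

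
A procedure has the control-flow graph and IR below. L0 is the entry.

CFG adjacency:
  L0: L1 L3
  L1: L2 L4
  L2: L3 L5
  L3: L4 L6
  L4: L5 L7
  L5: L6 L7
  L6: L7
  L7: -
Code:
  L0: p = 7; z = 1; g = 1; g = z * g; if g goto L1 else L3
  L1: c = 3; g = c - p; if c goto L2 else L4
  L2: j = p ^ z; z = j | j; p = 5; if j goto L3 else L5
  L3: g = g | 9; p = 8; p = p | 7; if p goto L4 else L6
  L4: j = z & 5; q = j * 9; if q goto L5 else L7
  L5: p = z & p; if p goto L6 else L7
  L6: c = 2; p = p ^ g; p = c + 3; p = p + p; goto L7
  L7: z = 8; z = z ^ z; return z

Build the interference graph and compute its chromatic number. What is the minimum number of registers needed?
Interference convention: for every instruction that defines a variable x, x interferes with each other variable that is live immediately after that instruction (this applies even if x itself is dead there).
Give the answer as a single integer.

Answer: 4

Derivation:
Per-block:
  L0 def {g,p,z} use ∅
  L1 def {c,g} use {p}
  L2 def {j,p,z} use {p,z}
  L3 def {g,p} use {g}
  L4 def {j,q} use {z}
  L5 def {p} use {p,z}
  L6 def {c,p} use {g,p}
  L7 def {z} use ∅

Liveness:
  live L0: ∅→{g,p,z}
  live L1: {p,z}→{g,p,z}
  live L2: {g,p,z}→{g,p,z}
  live L3: {g,z}→{g,p,z}
  live L4: {g,p,z}→{g,p,z}
  live L5: {g,p,z}→{g,p}
  live L6: {g,p}→∅
  live L7: ∅→∅

Interfere edges:
  c↔{g,p,z}
  g↔{c,j,p,q,z}
  j↔{g,p,z}
  p↔{c,g,j,q,z}
  q↔{g,p,z}
  z↔{c,g,j,p,q}

Registers:
  lower bound: {c,g,p,z} mutually conflict ⇒ χ ≥ 4
  assign c→R3 g→R0 j→R3 p→R1 q→R3 z→R2 — no edge inside a register ⇒ χ ≤ 4
  χ = 4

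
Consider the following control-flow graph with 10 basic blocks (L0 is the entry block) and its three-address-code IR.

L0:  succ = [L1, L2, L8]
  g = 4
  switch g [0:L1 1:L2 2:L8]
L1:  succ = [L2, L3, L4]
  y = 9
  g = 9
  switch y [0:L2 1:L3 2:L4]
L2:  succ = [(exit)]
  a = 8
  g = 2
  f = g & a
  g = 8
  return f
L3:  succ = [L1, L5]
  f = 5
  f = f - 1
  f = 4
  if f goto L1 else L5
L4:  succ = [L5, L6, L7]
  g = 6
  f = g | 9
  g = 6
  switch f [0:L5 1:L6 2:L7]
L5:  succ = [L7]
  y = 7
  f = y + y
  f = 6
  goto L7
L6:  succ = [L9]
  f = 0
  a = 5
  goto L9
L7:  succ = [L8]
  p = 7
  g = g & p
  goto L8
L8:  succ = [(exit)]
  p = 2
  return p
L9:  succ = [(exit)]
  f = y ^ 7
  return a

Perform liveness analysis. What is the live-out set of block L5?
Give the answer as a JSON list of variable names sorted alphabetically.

Block summaries:
  L0: def={g} ue=∅
  L1: def={g,y} ue=∅
  L2: def={a,f,g} ue=∅
  L3: def={f} ue=∅
  L4: def={f,g} ue=∅
  L5: def={f,y} ue=∅
  L6: def={a,f} ue=∅
  L7: def={g,p} ue={g}
  L8: def={p} ue=∅
  L9: def={f} ue={a,y}

Live sets:
  live L0: ∅→∅
  live L1: ∅→{g,y}
  live L2: ∅→∅
  live L3: {g}→{g}
  live L4: {y}→{g,y}
  live L5: {g}→{g}
  live L6: {y}→{a,y}
  live L7: {g}→∅
  live L8: ∅→∅
  live L9: {a,y}→∅

live-out(L5) = ["g"]

Answer: ["g"]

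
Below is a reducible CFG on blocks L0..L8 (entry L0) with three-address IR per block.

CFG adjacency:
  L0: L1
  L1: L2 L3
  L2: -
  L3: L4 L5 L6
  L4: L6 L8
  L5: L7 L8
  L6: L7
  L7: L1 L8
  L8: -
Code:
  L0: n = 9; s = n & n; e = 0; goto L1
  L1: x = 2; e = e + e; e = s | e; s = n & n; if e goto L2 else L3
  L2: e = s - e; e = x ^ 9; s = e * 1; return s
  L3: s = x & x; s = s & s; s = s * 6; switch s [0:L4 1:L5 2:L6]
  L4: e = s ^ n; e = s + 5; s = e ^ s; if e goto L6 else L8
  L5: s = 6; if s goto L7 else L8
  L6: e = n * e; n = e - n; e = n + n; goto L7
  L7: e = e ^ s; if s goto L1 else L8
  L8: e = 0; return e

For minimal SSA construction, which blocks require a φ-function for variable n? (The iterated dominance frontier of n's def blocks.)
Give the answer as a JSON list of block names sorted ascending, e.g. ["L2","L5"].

idom tree: L1←L0 L2←L1 L3←L1 L4←L3 L5←L3 L6←L3 L7←L3 L8←L3
Dom∩ at merges:
  L1: preds {L0,L7}: {L0} ∩ {L0,L1,L3,L7} = {L0}; idom=L0
  L6: preds {L3,L4}: {L0,L1,L3} ∩ {L0,L1,L3,L4} = {L0,L1,L3}; idom=L3
  L7: preds {L5,L6}: {L0,L1,L3,L5} ∩ {L0,L1,L3,L6} = {L0,L1,L3}; idom=L3
  L8: preds {L4,L5,L7}: {L0,L1,L3,L4} ∩ {L0,L1,L3,L5} ∩ {L0,L1,L3,L7} = {L0,L1,L3}; idom=L3

Frontier:
  join L1 pred L0: · stop@L0
  join L1 pred L7: L7→L3→L1 stop@L0
  join L6 pred L3: · stop@L3
  join L6 pred L4: L4 stop@L3
  join L7 pred L5: L5 stop@L3
  join L7 pred L6: L6 stop@L3
  join L8 pred L4: L4 stop@L3
  join L8 pred L5: L5 stop@L3
  join L8 pred L7: L7 stop@L3
  L0: DF=∅
  L1: DF={L1}
  L2: DF=∅
  L3: DF={L1}
  L4: DF={L6,L8}
  L5: DF={L7,L8}
  L6: DF={L7}
  L7: DF={L1,L8}
  L8: DF=∅

φ for n: defs {L0,L6}
  DF⁺ = {L1,L7,L8}

Answer: ["L1", "L7", "L8"]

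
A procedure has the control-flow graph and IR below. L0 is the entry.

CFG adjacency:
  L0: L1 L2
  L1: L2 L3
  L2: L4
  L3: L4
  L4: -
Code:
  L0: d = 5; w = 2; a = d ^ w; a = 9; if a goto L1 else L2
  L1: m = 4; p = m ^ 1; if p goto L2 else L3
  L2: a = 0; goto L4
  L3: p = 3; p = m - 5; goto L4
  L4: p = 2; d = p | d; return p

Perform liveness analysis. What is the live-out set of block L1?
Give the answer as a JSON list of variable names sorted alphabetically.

Answer: ["d", "m"]

Analysis:
Per-block:
  L0 def {a,d,w} use ∅
  L1 def {m,p} use ∅
  L2 def {a} use ∅
  L3 def {p} use {m}
  L4 def {d,p} use {d}

Backward fixpoint:
  L0 li=∅ lo={d}
  L1 li={d} lo={d,m}
  L2 li={d} lo={d}
  L3 li={d,m} lo={d}
  L4 li={d} lo=∅

live-out(L1) = ["d", "m"]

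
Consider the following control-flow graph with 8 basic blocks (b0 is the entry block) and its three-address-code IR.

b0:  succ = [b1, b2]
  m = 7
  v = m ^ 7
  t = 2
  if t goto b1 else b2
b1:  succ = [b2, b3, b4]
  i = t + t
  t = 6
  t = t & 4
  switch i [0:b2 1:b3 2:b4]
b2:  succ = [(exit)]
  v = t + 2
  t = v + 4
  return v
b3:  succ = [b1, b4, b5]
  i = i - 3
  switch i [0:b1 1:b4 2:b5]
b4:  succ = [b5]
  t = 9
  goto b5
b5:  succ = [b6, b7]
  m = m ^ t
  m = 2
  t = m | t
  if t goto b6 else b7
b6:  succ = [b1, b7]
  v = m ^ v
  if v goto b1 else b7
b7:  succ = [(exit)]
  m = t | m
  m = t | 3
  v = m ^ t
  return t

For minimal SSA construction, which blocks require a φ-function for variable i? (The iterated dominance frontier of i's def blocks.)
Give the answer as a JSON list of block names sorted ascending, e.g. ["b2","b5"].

idom tree: b1←b0 b2←b0 b3←b1 b4←b1 b5←b1 b6←b5 b7←b5
Dom∩ at merges:
  b1: preds {b0,b3,b6}: {b0} ∩ {b0,b1,b3} ∩ {b0,b1,b5,b6} = {b0}; idom=b0
  b2: preds {b0,b1}: {b0} ∩ {b0,b1} = {b0}; idom=b0
  b4: preds {b1,b3}: {b0,b1} ∩ {b0,b1,b3} = {b0,b1}; idom=b1
  b5: preds {b3,b4}: {b0,b1,b3} ∩ {b0,b1,b4} = {b0,b1}; idom=b1
  b7: preds {b5,b6}: {b0,b1,b5} ∩ {b0,b1,b5,b6} = {b0,b1,b5}; idom=b5

DF walk-up:
  join b1 pred b0: · stop@b0
  join b1 pred b3: b3→b1 stop@b0
  join b1 pred b6: b6→b5→b1 stop@b0
  join b2 pred b0: · stop@b0
  join b2 pred b1: b1 stop@b0
  join b4 pred b1: · stop@b1
  join b4 pred b3: b3 stop@b1
  join b5 pred b3: b3 stop@b1
  join b5 pred b4: b4 stop@b1
  join b7 pred b5: · stop@b5
  join b7 pred b6: b6 stop@b5
  b0 → ∅
  b1 → {b1,b2}
  b2 → ∅
  b3 → {b1,b4,b5}
  b4 → {b5}
  b5 → {b1}
  b6 → {b1,b7}
  b7 → ∅

φ for i: defs {b1,b3}
  DF⁺ = {b1,b2,b4,b5}

Answer: ["b1", "b2", "b4", "b5"]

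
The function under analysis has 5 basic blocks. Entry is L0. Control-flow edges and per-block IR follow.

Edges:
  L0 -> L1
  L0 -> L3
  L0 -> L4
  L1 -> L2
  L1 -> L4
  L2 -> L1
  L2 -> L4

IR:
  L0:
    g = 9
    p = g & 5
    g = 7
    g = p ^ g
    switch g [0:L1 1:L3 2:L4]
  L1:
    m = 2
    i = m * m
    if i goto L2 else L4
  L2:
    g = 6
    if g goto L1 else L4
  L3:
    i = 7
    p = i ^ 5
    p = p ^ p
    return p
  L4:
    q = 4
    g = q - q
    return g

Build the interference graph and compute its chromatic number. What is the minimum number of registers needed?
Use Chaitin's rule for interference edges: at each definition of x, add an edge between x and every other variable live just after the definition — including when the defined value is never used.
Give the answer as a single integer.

Answer: 2

Working:
Block summaries:
  L0: def={g,p} ue=∅
  L1: def={i,m} ue=∅
  L2: def={g} ue=∅
  L3: def={i,p} ue=∅
  L4: def={g,q} ue=∅

Backward fixpoint:
  L0: in=∅ out=∅
  L1: in=∅ out=∅
  L2: in=∅ out=∅
  L3: in=∅ out=∅
  L4: in=∅ out=∅

Interfere edges:
  g↔{p}
  i↔∅
  m↔∅
  p↔{g}
  q↔∅

Colouring:
  {g,p} pairwise interfere (2-clique) ⇒ χ ≥ 2
  assign g→r0 i→r0 m→r0 p→r1 q→r0 — no edge inside a register ⇒ χ ≤ 2
  χ = 2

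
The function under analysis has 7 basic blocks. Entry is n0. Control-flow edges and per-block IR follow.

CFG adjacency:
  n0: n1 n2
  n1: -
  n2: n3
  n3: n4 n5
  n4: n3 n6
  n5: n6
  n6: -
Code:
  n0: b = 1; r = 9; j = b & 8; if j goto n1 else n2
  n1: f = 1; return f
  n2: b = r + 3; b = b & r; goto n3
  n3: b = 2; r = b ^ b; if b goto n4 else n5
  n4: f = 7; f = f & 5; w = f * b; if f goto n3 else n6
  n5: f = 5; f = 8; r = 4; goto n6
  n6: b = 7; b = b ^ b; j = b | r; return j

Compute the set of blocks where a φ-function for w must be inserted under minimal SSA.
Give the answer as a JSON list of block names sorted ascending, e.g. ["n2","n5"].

idom tree: n1←n0 n2←n0 n3←n2 n4←n3 n5←n3 n6←n3
Dom∩ at merges:
  n3: preds {n2,n4}: {n0,n2} ∩ {n0,n2,n3,n4} = {n0,n2}; idom=n2
  n6: preds {n4,n5}: {n0,n2,n3,n4} ∩ {n0,n2,n3,n5} = {n0,n2,n3}; idom=n3

DF derivation:
  join n3 pred n2: · stop@n2
  join n3 pred n4: n4→n3 stop@n2
  join n6 pred n4: n4 stop@n3
  join n6 pred n5: n5 stop@n3
  n0: DF=∅
  n1: DF=∅
  n2: DF=∅
  n3: DF={n3}
  n4: DF={n3,n6}
  n5: DF={n6}
  n6: DF=∅

φ for w: defs {n4}
  DF⁺ = {n3,n6}

Answer: ["n3", "n6"]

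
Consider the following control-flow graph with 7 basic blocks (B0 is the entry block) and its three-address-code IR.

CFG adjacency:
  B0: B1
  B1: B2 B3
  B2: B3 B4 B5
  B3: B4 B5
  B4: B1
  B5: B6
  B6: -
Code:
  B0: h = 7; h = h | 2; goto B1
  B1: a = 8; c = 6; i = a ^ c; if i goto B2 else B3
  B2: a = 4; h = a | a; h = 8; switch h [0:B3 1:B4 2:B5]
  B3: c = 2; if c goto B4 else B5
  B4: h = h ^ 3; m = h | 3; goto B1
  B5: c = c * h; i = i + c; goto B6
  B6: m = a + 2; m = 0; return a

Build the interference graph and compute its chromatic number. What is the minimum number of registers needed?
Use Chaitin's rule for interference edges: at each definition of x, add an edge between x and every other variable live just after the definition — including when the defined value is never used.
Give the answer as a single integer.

Per-block:
  B0 def {h} use ∅
  B1 def {a,c,i} use ∅
  B2 def {a,h} use ∅
  B3 def {c} use ∅
  B4 def {h,m} use {h}
  B5 def {c,i} use {c,h,i}
  B6 def {m} use {a}

Liveness:
  live B0: ∅→{h}
  live B1: {h}→{a,c,h,i}
  live B2: {c,i}→{a,c,h,i}
  live B3: {a,h,i}→{a,c,h,i}
  live B4: {h}→{h}
  live B5: {a,c,h,i}→{a}
  live B6: {a}→∅

Interference:
  a — {c,h,i,m}
  c — {a,h,i}
  h — {a,c,i,m}
  i — {a,c,h}
  m — {a,h}

Chromatic number:
  {a,c,h,i} pairwise interfere (4-clique) ⇒ χ ≥ 4
  assign a→R0 c→R2 h→R1 i→R3 m→R2 — no edge inside a register ⇒ χ ≤ 4
  χ = 4

Answer: 4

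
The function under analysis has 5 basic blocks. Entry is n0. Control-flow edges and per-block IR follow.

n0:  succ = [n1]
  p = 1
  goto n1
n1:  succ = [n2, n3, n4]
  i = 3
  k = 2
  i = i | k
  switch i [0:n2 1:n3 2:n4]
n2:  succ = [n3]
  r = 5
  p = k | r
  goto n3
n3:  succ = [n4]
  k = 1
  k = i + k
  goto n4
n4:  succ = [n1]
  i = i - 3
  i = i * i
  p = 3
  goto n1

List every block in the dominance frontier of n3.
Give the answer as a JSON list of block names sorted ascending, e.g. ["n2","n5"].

Answer: ["n4"]

Analysis:
idom tree: n1←n0 n2←n1 n3←n1 n4←n1
Dom∩ at merges:
  n1: preds {n0,n4}: {n0} ∩ {n0,n1,n4} = {n0}; idom=n0
  n3: preds {n1,n2}: {n0,n1} ∩ {n0,n1,n2} = {n0,n1}; idom=n1
  n4: preds {n1,n3}: {n0,n1} ∩ {n0,n1,n3} = {n0,n1}; idom=n1

Frontier:
  n1←n0: walk · to n0
  n1←n4: walk n4→n1 to n0
  n3←n1: walk · to n1
  n3←n2: walk n2 to n1
  n4←n1: walk · to n1
  n4←n3: walk n3 to n1
  n0 → ∅
  n1 → {n1}
  n2 → {n3}
  n3 → {n4}
  n4 → {n1}

DF(n3) = ["n4"]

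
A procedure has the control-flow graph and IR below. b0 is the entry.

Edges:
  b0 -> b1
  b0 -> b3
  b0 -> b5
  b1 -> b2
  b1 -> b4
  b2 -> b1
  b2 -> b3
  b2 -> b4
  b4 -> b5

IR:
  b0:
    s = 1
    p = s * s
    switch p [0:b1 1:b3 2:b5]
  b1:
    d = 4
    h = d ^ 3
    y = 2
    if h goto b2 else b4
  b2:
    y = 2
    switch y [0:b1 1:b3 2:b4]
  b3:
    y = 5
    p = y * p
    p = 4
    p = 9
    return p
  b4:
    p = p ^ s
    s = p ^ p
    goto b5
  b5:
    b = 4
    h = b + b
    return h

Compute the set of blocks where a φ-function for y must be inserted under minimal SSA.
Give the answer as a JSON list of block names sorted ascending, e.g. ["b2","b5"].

Answer: ["b1", "b3", "b4", "b5"]

Derivation:
idom tree: b1←b0 b2←b1 b3←b0 b4←b1 b5←b0
Join-block Dom:
  b1: preds {b0,b2}: {b0} ∩ {b0,b1,b2} = {b0}; idom=b0
  b3: preds {b0,b2}: {b0} ∩ {b0,b1,b2} = {b0}; idom=b0
  b4: preds {b1,b2}: {b0,b1} ∩ {b0,b1,b2} = {b0,b1}; idom=b1
  b5: preds {b0,b4}: {b0} ∩ {b0,b1,b4} = {b0}; idom=b0

DF derivation:
  b1←b0: walk · to b0
  b1←b2: walk b2→b1 to b0
  b3←b0: walk · to b0
  b3←b2: walk b2→b1 to b0
  b4←b1: walk · to b1
  b4←b2: walk b2 to b1
  b5←b0: walk · to b0
  b5←b4: walk b4→b1 to b0
  DF(b0)=∅
  DF(b1)={b1,b3,b5}
  DF(b2)={b1,b3,b4}
  DF(b3)=∅
  DF(b4)={b5}
  DF(b5)=∅

φ for y: defs {b1,b2,b3}
  DF⁺ = {b1,b3,b4,b5}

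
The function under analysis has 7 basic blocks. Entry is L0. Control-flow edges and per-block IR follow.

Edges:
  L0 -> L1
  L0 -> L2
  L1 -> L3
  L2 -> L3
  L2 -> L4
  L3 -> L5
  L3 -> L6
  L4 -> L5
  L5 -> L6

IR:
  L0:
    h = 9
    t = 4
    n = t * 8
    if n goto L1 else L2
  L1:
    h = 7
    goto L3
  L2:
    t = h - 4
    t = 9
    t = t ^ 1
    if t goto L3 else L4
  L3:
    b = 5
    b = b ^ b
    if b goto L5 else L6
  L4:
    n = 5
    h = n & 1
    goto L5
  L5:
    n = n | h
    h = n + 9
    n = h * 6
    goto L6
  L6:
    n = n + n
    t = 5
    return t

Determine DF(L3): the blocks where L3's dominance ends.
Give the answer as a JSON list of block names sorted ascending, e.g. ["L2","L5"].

idom tree: L1←L0 L2←L0 L3←L0 L4←L2 L5←L0 L6←L0
Dom∩ at merges:
  L3: preds {L1,L2}: {L0,L1} ∩ {L0,L2} = {L0}; idom=L0
  L5: preds {L3,L4}: {L0,L3} ∩ {L0,L2,L4} = {L0}; idom=L0
  L6: preds {L3,L5}: {L0,L3} ∩ {L0,L5} = {L0}; idom=L0

DF walk-up:
  L3←L1: walk L1 to L0
  L3←L2: walk L2 to L0
  L5←L3: walk L3 to L0
  L5←L4: walk L4→L2 to L0
  L6←L3: walk L3 to L0
  L6←L5: walk L5 to L0
  L0 → ∅
  L1 → {L3}
  L2 → {L3,L5}
  L3 → {L5,L6}
  L4 → {L5}
  L5 → {L6}
  L6 → ∅

DF(L3) = ["L5", "L6"]

Answer: ["L5", "L6"]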